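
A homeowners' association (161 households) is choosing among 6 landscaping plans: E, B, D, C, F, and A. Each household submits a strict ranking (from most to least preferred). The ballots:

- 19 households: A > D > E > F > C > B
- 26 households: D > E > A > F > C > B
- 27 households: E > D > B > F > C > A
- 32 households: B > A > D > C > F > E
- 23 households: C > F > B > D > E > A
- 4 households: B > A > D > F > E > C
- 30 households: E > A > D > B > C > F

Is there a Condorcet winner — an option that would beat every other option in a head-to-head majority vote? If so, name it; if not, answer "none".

none

Checking pairwise contests:
D beats E 104–57.
E beats B 102–59.
A beats D 85–76.
E beats C 106–55.
E beats F 102–59.
E beats A 106–55.
Every option loses at least one head-to-head, so there is no Condorcet winner.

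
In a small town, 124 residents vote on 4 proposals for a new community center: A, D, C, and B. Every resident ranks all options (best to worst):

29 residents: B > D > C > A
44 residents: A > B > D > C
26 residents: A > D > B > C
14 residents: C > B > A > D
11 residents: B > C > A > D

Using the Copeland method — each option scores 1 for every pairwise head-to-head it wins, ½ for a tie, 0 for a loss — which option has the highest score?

A

A: beats D, C, and B → score 3.
D: beats C; loses to A and B → score 1.
C: loses to A, D, and B → score 0.
B: beats D and C; loses to A → score 2.
A has the best pairwise record.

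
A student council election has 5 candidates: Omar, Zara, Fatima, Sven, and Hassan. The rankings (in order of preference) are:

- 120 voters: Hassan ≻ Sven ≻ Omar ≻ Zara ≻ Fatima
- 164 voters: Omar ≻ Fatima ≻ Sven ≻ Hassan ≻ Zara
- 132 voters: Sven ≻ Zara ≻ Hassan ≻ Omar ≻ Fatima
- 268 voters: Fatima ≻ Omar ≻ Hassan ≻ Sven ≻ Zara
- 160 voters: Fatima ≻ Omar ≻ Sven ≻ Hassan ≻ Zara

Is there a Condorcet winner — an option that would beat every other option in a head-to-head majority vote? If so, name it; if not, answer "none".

Fatima vs Omar: 428–416 for Fatima.
Fatima vs Zara: 592–252 for Fatima.
Fatima vs Sven: 592–252 for Fatima.
Fatima vs Hassan: 592–252 for Fatima.
Fatima beats every other option head-to-head.

Fatima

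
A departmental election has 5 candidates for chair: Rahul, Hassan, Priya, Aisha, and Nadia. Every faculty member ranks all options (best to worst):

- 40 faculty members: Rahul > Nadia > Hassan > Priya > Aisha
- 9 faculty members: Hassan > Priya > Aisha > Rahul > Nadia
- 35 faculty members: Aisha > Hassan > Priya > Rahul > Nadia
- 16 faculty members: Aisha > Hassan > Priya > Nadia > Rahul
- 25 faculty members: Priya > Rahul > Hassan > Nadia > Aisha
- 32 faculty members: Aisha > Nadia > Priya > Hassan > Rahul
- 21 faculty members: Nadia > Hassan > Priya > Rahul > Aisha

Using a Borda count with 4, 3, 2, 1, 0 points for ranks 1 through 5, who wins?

Rahul: 40·4 + 9·1 + 35·1 + 16·0 + 25·3 + 32·0 + 21·1 = 300
Hassan: 40·2 + 9·4 + 35·3 + 16·3 + 25·2 + 32·1 + 21·3 = 414
Priya: 40·1 + 9·3 + 35·2 + 16·2 + 25·4 + 32·2 + 21·2 = 375
Aisha: 40·0 + 9·2 + 35·4 + 16·4 + 25·0 + 32·4 + 21·0 = 350
Nadia: 40·3 + 9·0 + 35·0 + 16·1 + 25·1 + 32·3 + 21·4 = 341
Hassan has the highest Borda score (414).

Hassan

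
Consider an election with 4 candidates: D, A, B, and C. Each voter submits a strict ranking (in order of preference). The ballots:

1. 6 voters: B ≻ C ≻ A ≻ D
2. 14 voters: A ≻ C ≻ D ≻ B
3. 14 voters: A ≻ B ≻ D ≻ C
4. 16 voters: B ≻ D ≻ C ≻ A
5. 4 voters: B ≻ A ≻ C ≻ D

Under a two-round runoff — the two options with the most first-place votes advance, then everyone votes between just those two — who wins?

A

Round 1 first-place votes: D 0, A 28, B 26, C 0.
A and B advance.
Runoff: A is preferred to B by 28 voters; B by 26.
A wins the runoff.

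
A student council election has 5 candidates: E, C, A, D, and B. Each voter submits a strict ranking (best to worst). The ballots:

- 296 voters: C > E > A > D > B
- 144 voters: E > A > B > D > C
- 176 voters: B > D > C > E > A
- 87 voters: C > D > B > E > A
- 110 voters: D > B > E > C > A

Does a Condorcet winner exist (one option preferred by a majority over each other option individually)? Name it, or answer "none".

none

Checking pairwise contests:
C beats E 559–254.
D beats C 430–383.
E beats A 813–0.
E beats D 440–373.
E beats B 440–373.
Every option loses at least one head-to-head, so there is no Condorcet winner.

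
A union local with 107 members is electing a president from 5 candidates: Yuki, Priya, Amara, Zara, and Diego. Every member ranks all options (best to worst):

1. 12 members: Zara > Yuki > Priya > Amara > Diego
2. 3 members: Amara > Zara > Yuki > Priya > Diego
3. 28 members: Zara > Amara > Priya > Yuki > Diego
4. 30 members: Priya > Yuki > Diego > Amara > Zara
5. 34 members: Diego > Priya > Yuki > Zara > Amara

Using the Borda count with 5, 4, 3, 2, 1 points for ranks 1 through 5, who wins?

Yuki: 12·4 + 3·3 + 28·2 + 30·4 + 34·3 = 335
Priya: 12·3 + 3·2 + 28·3 + 30·5 + 34·4 = 412
Amara: 12·2 + 3·5 + 28·4 + 30·2 + 34·1 = 245
Zara: 12·5 + 3·4 + 28·5 + 30·1 + 34·2 = 310
Diego: 12·1 + 3·1 + 28·1 + 30·3 + 34·5 = 303
Priya has the highest Borda score (412).

Priya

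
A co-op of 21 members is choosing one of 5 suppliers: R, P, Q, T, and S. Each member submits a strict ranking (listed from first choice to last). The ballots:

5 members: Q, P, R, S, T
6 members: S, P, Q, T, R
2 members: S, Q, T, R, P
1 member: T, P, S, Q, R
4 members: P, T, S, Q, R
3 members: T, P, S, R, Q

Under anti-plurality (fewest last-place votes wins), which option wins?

Last-place votes: R 11, P 2, Q 3, T 5, S 0.
S is ranked last by the fewest voters, so S wins.

S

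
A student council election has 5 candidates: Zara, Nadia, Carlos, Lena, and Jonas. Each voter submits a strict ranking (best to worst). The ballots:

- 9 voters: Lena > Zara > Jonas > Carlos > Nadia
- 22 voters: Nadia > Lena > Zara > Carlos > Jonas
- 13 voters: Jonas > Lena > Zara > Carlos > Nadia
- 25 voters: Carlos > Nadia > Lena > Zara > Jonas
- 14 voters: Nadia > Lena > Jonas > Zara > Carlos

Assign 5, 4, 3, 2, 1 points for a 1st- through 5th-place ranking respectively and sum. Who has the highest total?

Zara: 9·4 + 22·3 + 13·3 + 25·2 + 14·2 = 219
Nadia: 9·1 + 22·5 + 13·1 + 25·4 + 14·5 = 302
Carlos: 9·2 + 22·2 + 13·2 + 25·5 + 14·1 = 227
Lena: 9·5 + 22·4 + 13·4 + 25·3 + 14·4 = 316
Jonas: 9·3 + 22·1 + 13·5 + 25·1 + 14·3 = 181
Lena has the highest Borda score (316).

Lena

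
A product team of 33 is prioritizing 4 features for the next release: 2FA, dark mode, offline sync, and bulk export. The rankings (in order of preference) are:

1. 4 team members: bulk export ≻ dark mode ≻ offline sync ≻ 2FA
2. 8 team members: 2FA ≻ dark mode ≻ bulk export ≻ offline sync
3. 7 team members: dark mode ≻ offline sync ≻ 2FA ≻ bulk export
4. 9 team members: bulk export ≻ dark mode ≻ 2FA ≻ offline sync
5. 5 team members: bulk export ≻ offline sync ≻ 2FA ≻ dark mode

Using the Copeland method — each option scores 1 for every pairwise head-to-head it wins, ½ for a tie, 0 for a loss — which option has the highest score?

bulk export

2FA: beats offline sync; loses to dark mode and bulk export → score 1.
dark mode: beats 2FA and offline sync; loses to bulk export → score 2.
offline sync: loses to 2FA, dark mode, and bulk export → score 0.
bulk export: beats 2FA, dark mode, and offline sync → score 3.
bulk export has the best pairwise record.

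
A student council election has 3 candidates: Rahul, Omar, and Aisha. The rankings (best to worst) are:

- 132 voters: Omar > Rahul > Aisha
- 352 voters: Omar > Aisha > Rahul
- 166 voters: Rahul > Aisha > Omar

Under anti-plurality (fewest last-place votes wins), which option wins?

Aisha

Last-place votes: Rahul 352, Omar 166, Aisha 132.
Aisha is ranked last by the fewest voters, so Aisha wins.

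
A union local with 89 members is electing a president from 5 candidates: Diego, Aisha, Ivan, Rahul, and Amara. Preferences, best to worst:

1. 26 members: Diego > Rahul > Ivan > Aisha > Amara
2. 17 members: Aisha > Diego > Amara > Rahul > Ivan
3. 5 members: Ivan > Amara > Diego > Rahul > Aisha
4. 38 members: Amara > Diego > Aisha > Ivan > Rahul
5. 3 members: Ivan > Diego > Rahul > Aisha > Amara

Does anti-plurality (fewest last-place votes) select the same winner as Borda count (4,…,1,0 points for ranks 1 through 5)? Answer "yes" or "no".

Anti-plurality — last-place votes: Diego 0, Aisha 5, Ivan 17, Rahul 38, Amara 29. Winner: Diego.
Borda — scores: Diego 288, Aisha 173, Ivan 122, Rahul 106, Amara 201. Winner: Diego.
The two methods agree.

yes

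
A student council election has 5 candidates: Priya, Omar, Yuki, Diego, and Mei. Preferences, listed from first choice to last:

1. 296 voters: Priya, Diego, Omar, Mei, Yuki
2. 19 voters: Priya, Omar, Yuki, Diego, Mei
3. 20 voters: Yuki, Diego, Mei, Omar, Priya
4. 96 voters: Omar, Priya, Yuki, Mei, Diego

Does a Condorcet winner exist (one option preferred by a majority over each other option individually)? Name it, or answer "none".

Priya

Priya vs Omar: 315–116 for Priya.
Priya vs Yuki: 411–20 for Priya.
Priya vs Diego: 411–20 for Priya.
Priya vs Mei: 411–20 for Priya.
Priya beats every other option head-to-head.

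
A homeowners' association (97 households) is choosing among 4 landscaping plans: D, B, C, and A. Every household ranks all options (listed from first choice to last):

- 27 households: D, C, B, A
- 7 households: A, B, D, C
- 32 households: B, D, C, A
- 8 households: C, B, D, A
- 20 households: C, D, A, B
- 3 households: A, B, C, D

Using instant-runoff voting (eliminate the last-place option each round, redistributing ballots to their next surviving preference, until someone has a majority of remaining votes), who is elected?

Round 1: D 27, B 32, C 28, A 10. Eliminate A.
Round 2: D 27, B 42, C 28. Eliminate D.
Round 3: B 42, C 55. C has a majority.

C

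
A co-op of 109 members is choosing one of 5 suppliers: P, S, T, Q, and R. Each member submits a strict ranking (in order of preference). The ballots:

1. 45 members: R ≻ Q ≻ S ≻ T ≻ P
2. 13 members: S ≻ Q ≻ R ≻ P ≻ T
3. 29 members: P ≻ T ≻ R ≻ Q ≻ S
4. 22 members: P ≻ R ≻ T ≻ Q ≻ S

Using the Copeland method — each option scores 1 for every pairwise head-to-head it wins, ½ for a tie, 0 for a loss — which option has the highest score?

R

P: beats T; loses to S, Q, and R → score 1.
S: beats P and T; loses to Q and R → score 2.
T: loses to P, S, Q, and R → score 0.
Q: beats P, S, and T; loses to R → score 3.
R: beats P, S, T, and Q → score 4.
R has the best pairwise record.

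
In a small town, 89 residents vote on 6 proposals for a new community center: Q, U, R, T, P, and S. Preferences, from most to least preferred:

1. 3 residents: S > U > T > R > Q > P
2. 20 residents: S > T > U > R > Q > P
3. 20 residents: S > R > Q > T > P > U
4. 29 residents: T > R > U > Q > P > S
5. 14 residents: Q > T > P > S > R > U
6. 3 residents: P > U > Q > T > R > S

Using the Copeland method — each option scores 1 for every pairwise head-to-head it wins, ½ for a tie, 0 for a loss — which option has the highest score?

T

Q: beats P and S; loses to U, R, and T → score 2.
U: beats Q and P; loses to R, T, and S → score 2.
R: beats Q, U, and P; loses to T and S → score 3.
T: beats Q, U, R, P, and S → score 5.
P: beats S; loses to Q, U, R, and T → score 1.
S: beats U and R; loses to Q, T, and P → score 2.
T has the best pairwise record.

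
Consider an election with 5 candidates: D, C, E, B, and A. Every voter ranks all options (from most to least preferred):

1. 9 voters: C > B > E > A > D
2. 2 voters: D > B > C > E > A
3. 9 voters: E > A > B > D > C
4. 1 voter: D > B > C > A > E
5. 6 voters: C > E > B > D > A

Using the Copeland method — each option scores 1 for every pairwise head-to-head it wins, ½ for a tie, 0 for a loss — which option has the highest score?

D: loses to C, E, B, and A → score 0.
C: beats D, E, B, and A → score 4.
E: beats D, B, and A; loses to C → score 3.
B: beats D and A; loses to C and E → score 2.
A: beats D; loses to C, E, and B → score 1.
C has the best pairwise record.

C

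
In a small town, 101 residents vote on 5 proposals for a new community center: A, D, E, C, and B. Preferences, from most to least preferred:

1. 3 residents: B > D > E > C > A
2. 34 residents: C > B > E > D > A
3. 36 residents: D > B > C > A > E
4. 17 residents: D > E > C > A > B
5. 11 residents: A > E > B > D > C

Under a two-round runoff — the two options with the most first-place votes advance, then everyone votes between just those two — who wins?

Round 1 first-place votes: A 11, D 53, E 0, C 34, B 3.
D and C advance.
Runoff: D is preferred to C by 67 voters; C by 34.
D wins the runoff.

D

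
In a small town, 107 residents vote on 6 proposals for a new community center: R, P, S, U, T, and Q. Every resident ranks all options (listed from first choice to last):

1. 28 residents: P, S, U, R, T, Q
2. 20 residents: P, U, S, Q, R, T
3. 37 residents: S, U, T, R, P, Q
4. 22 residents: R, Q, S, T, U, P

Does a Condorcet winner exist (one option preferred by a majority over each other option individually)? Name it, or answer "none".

S

S vs R: 85–22 for S.
S vs P: 59–48 for S.
S vs U: 87–20 for S.
S vs T: 107–0 for S.
S vs Q: 85–22 for S.
S beats every other option head-to-head.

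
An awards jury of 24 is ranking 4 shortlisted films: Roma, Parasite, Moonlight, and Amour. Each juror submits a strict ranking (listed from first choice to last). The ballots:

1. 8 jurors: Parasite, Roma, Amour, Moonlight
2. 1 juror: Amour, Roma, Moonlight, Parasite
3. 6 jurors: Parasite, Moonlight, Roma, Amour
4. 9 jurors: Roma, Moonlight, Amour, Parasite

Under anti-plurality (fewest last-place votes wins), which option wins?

Roma

Last-place votes: Roma 0, Parasite 10, Moonlight 8, Amour 6.
Roma is ranked last by the fewest voters, so Roma wins.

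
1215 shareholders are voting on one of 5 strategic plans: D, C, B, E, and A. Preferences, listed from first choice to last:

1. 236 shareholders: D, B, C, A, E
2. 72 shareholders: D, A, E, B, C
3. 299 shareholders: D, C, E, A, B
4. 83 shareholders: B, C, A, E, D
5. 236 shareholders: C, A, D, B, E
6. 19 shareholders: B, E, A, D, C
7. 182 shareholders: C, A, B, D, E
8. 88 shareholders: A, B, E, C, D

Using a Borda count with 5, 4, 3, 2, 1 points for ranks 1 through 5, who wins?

D: 236·5 + 72·5 + 299·5 + 83·1 + 236·3 + 19·2 + 182·2 + 88·1 = 4316
C: 236·3 + 72·1 + 299·4 + 83·4 + 236·5 + 19·1 + 182·5 + 88·2 = 4593
B: 236·4 + 72·2 + 299·1 + 83·5 + 236·2 + 19·5 + 182·3 + 88·4 = 3267
E: 236·1 + 72·3 + 299·3 + 83·2 + 236·1 + 19·4 + 182·1 + 88·3 = 2273
A: 236·2 + 72·4 + 299·2 + 83·3 + 236·4 + 19·3 + 182·4 + 88·5 = 3776
C has the highest Borda score (4593).

C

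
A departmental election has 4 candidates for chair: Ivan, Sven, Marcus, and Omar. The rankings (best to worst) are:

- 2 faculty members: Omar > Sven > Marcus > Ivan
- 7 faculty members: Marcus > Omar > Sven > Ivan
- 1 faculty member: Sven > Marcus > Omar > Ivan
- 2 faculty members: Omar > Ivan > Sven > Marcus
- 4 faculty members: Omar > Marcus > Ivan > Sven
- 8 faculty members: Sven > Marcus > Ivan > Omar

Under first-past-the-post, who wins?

Sven

First-place votes: Ivan 0, Sven 9, Marcus 7, Omar 8.
Sven has the most first-place votes.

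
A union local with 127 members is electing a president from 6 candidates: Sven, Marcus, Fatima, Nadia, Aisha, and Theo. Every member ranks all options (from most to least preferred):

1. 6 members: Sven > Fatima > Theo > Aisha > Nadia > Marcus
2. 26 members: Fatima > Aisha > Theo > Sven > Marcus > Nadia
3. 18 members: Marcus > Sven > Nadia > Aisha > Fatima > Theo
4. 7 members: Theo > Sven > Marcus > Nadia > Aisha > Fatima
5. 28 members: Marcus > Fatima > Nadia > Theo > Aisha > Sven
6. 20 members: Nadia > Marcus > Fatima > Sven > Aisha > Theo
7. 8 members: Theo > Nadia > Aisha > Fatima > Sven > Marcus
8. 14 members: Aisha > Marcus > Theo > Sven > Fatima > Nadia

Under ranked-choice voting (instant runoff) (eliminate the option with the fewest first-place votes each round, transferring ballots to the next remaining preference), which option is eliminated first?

Round 1: Sven 6, Marcus 46, Fatima 26, Nadia 20, Aisha 14, Theo 15. Eliminate Sven.

Sven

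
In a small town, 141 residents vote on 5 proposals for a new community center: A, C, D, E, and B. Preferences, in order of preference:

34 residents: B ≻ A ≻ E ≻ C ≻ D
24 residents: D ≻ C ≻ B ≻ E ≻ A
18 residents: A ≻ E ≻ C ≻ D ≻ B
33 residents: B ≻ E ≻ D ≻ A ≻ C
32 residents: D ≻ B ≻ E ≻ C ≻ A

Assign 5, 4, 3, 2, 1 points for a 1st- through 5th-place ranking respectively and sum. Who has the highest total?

B

A: 34·4 + 24·1 + 18·5 + 33·2 + 32·1 = 348
C: 34·2 + 24·4 + 18·3 + 33·1 + 32·2 = 315
D: 34·1 + 24·5 + 18·2 + 33·3 + 32·5 = 449
E: 34·3 + 24·2 + 18·4 + 33·4 + 32·3 = 450
B: 34·5 + 24·3 + 18·1 + 33·5 + 32·4 = 553
B has the highest Borda score (553).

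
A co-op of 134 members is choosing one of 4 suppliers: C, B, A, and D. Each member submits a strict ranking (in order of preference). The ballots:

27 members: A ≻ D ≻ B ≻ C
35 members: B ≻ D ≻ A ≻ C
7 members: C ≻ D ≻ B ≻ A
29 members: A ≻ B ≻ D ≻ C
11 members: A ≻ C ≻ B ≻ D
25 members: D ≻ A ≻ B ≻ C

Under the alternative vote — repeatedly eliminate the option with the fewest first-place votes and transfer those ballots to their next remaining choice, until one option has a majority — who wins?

Round 1: C 7, B 35, A 67, D 25. Eliminate C.
Round 2: B 35, A 67, D 32. Eliminate D.
Round 3: B 42, A 92. A has a majority.

A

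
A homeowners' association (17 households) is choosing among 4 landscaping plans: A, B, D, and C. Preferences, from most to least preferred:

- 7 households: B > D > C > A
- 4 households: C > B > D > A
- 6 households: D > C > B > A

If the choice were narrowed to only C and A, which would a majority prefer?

Voters preferring C to A: 17; preferring A to C: 0.
C wins the head-to-head.

C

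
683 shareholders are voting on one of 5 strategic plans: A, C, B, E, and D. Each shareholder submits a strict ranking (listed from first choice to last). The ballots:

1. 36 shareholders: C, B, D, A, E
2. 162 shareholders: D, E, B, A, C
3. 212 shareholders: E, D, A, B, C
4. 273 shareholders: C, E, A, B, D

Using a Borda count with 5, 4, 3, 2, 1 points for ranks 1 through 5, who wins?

A: 36·2 + 162·2 + 212·3 + 273·3 = 1851
C: 36·5 + 162·1 + 212·1 + 273·5 = 1919
B: 36·4 + 162·3 + 212·2 + 273·2 = 1600
E: 36·1 + 162·4 + 212·5 + 273·4 = 2836
D: 36·3 + 162·5 + 212·4 + 273·1 = 2039
E has the highest Borda score (2836).

E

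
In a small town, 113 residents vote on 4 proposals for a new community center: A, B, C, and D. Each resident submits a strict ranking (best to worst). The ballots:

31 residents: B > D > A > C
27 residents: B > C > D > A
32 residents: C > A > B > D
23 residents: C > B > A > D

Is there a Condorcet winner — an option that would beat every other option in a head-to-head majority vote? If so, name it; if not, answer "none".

B

B vs A: 81–32 for B.
B vs C: 58–55 for B.
B vs D: 113–0 for B.
B beats every other option head-to-head.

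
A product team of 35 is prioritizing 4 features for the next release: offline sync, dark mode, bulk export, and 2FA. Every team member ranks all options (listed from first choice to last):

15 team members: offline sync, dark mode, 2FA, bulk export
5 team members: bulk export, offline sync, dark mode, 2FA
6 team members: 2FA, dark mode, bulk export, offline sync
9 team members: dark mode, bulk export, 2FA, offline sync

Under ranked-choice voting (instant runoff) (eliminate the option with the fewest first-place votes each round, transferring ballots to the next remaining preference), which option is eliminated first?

bulk export

Round 1: offline sync 15, dark mode 9, bulk export 5, 2FA 6. Eliminate bulk export.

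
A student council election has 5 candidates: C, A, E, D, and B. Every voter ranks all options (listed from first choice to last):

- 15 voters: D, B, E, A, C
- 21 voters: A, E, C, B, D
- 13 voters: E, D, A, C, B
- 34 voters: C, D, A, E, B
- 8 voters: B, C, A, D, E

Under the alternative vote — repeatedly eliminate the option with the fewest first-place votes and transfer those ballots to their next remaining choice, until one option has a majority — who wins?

C

Round 1: C 34, A 21, E 13, D 15, B 8. Eliminate B.
Round 2: C 42, A 21, E 13, D 15. Eliminate E.
Round 3: C 42, A 21, D 28. Eliminate A.
Round 4: C 63, D 28. C has a majority.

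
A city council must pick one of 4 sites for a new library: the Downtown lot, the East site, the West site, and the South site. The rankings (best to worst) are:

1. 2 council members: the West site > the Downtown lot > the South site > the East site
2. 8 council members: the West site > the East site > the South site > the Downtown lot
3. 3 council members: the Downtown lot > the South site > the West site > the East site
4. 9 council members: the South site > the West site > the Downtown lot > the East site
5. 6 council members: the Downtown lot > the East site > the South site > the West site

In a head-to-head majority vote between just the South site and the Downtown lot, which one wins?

the South site

Voters preferring the South site to the Downtown lot: 17; preferring the Downtown lot to the South site: 11.
the South site wins the head-to-head.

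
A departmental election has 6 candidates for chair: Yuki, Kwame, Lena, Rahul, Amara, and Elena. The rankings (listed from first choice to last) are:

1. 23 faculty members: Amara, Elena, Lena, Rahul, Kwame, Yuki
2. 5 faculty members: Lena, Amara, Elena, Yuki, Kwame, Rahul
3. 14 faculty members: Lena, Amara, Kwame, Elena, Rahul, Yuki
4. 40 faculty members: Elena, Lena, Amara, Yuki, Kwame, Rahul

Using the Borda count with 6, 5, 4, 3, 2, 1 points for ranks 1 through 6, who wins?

Elena

Yuki: 23·1 + 5·3 + 14·1 + 40·3 = 172
Kwame: 23·2 + 5·2 + 14·4 + 40·2 = 192
Lena: 23·4 + 5·6 + 14·6 + 40·5 = 406
Rahul: 23·3 + 5·1 + 14·2 + 40·1 = 142
Amara: 23·6 + 5·5 + 14·5 + 40·4 = 393
Elena: 23·5 + 5·4 + 14·3 + 40·6 = 417
Elena has the highest Borda score (417).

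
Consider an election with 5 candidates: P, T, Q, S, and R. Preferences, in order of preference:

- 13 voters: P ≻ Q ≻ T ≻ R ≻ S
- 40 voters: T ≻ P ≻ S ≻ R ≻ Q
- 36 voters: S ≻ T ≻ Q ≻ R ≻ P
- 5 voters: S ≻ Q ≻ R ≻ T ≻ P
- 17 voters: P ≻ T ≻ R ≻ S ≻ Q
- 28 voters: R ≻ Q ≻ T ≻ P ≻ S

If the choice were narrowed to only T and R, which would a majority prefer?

T

Voters preferring T to R: 106; preferring R to T: 33.
T wins the head-to-head.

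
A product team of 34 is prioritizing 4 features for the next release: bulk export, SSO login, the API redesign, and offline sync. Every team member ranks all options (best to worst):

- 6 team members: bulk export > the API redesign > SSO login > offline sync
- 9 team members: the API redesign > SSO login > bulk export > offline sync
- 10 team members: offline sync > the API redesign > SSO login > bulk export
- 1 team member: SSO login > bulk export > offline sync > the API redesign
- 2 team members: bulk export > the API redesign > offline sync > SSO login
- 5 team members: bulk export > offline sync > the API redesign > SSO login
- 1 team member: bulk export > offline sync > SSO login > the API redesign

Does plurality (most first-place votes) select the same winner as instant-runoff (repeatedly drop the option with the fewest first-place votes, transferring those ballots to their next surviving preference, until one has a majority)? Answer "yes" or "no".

yes

Plurality — first-place votes: bulk export 14, SSO login 1, the API redesign 9, offline sync 10. Winner: bulk export.
Instant-runoff — R1 bulk export 14, SSO login 1, the API redesign 9, offline sync 10 (SSO login out); R2 bulk export 15, the API redesign 9, offline sync 10 (the API redesign out); R3 bulk export 24, offline sync 10 (bulk export winner). Winner: bulk export.
The two methods agree.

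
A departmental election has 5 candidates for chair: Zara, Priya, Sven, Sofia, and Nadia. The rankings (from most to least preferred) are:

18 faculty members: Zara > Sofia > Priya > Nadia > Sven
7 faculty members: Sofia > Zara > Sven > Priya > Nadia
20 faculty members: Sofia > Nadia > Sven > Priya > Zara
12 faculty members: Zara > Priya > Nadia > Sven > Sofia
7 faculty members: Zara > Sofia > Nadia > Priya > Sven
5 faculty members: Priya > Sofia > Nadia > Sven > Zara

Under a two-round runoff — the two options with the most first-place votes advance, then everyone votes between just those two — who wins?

Zara

Round 1 first-place votes: Zara 37, Priya 5, Sven 0, Sofia 27, Nadia 0.
Zara and Sofia advance.
Runoff: Zara is preferred to Sofia by 37 voters; Sofia by 32.
Zara wins the runoff.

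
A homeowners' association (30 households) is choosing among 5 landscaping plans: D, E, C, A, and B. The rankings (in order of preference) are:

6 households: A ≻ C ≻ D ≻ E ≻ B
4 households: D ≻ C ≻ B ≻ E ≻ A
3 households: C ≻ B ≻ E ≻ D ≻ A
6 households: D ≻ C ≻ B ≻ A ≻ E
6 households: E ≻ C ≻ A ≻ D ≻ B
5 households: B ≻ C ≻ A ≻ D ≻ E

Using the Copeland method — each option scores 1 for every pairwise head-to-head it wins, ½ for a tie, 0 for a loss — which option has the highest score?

C

D: beats E and B; loses to C and A → score 2.
E: loses to D, C, A, and B → score 0.
C: beats D, E, A, and B → score 4.
A: beats D and E; loses to C and B → score 2.
B: beats E and A; loses to D and C → score 2.
C has the best pairwise record.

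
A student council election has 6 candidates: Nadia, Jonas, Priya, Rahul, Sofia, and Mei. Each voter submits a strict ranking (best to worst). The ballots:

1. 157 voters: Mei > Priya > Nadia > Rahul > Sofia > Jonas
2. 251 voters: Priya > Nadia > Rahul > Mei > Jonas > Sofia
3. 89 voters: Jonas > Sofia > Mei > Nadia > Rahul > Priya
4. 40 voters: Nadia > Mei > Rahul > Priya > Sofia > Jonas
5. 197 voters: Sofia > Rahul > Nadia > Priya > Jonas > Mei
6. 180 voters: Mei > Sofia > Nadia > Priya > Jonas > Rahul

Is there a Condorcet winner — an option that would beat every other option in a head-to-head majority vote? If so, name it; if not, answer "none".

none

Checking pairwise contests:
Sofia beats Nadia 466–448.
Nadia beats Jonas 825–89.
Nadia beats Priya 506–408.
Nadia beats Rahul 717–197.
Mei beats Sofia 628–286.
Nadia beats Mei 488–426.
Every option loses at least one head-to-head, so there is no Condorcet winner.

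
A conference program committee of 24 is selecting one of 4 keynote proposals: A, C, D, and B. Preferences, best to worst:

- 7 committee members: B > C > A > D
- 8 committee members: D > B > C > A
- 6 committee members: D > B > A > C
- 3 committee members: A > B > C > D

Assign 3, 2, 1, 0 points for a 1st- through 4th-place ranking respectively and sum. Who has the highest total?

A: 7·1 + 8·0 + 6·1 + 3·3 = 22
C: 7·2 + 8·1 + 6·0 + 3·1 = 25
D: 7·0 + 8·3 + 6·3 + 3·0 = 42
B: 7·3 + 8·2 + 6·2 + 3·2 = 55
B has the highest Borda score (55).

B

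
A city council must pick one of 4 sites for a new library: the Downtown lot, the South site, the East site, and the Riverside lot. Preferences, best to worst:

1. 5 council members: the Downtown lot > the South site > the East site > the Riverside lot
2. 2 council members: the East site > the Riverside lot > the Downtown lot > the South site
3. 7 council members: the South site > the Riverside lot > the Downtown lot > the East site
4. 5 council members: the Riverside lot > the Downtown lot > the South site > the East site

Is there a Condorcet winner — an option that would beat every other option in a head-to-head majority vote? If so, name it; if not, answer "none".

none

Checking pairwise contests:
the Riverside lot beats the Downtown lot 14–5.
the Downtown lot beats the South site 12–7.
the Downtown lot beats the East site 17–2.
the South site beats the Riverside lot 12–7.
Every option loses at least one head-to-head, so there is no Condorcet winner.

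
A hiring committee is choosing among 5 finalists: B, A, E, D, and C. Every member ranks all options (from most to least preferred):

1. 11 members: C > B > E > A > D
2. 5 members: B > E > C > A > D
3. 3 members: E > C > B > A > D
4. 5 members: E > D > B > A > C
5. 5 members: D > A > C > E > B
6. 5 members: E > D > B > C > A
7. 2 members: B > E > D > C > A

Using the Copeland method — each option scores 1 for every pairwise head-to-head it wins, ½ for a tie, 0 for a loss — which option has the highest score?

E

B: beats A and D; ties E; loses to C → score 2.5.
A: beats D; loses to B, E, and C → score 1.
E: beats A, D, and C; ties B → score 3.5.
D: loses to B, A, E, and C → score 0.
C: beats B, A, and D; loses to E → score 3.
E has the best pairwise record.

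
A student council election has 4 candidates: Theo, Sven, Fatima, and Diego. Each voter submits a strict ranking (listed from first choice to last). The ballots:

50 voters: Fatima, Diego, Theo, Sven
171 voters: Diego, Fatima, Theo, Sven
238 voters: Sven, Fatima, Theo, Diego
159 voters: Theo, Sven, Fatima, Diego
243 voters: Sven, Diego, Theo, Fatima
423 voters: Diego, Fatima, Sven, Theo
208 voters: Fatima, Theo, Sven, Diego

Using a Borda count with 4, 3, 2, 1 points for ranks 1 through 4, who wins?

Fatima

Theo: 50·2 + 171·2 + 238·2 + 159·4 + 243·2 + 423·1 + 208·3 = 3087
Sven: 50·1 + 171·1 + 238·4 + 159·3 + 243·4 + 423·2 + 208·2 = 3884
Fatima: 50·4 + 171·3 + 238·3 + 159·2 + 243·1 + 423·3 + 208·4 = 4089
Diego: 50·3 + 171·4 + 238·1 + 159·1 + 243·3 + 423·4 + 208·1 = 3860
Fatima has the highest Borda score (4089).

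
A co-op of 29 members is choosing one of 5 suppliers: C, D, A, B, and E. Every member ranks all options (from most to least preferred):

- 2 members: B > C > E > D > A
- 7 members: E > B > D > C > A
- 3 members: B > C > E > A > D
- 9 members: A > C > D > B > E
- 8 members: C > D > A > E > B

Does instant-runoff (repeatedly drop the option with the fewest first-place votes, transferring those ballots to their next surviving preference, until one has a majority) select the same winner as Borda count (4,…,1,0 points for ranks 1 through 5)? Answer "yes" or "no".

Instant-runoff — R1 C 8, D 0, A 9, B 5, E 7 (D out); R2 C 8, A 9, B 5, E 7 (B out); R3 C 13, A 9, E 7 (E out); R4 C 20, A 9 (C winner). Winner: C.
Borda — scores: C 81, D 58, A 55, B 50, E 46. Winner: C.
The two methods agree.

yes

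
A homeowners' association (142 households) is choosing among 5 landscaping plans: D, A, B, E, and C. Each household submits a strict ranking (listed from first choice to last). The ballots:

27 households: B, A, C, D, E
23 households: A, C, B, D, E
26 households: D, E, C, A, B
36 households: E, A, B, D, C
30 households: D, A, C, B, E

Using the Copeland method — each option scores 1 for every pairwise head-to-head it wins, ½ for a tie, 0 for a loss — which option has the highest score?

D: beats E and C; loses to A and B → score 2.
A: beats D, B, E, and C → score 4.
B: beats D and E; loses to A and C → score 2.
E: loses to D, A, B, and C → score 0.
C: beats B and E; loses to D and A → score 2.
A has the best pairwise record.

A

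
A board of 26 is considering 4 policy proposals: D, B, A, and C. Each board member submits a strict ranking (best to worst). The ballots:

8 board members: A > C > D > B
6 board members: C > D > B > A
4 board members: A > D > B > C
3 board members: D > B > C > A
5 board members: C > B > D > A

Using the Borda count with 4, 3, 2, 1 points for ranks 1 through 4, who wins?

D: 8·2 + 6·3 + 4·3 + 3·4 + 5·2 = 68
B: 8·1 + 6·2 + 4·2 + 3·3 + 5·3 = 52
A: 8·4 + 6·1 + 4·4 + 3·1 + 5·1 = 62
C: 8·3 + 6·4 + 4·1 + 3·2 + 5·4 = 78
C has the highest Borda score (78).

C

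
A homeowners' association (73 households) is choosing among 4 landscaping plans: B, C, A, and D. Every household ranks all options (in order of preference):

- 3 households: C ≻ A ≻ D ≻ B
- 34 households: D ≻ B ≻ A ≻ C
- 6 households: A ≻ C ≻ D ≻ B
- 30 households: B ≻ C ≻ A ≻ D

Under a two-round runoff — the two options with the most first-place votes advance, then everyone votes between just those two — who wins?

D

Round 1 first-place votes: B 30, C 3, A 6, D 34.
D and B advance.
Runoff: D is preferred to B by 43 voters; B by 30.
D wins the runoff.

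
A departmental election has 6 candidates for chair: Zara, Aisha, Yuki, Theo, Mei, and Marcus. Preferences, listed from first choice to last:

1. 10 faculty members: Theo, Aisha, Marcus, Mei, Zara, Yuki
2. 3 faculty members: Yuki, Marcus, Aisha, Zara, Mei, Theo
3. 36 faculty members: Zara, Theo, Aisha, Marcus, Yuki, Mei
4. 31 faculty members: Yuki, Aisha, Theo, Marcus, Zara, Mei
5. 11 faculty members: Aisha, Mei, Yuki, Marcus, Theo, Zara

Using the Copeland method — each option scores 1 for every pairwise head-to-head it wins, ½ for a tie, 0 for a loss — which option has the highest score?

Theo

Zara: beats Yuki and Mei; loses to Aisha, Theo, and Marcus → score 2.
Aisha: beats Zara, Yuki, Mei, and Marcus; loses to Theo → score 4.
Yuki: beats Mei; loses to Zara, Aisha, Theo, and Marcus → score 1.
Theo: beats Zara, Aisha, Yuki, Mei, and Marcus → score 5.
Mei: loses to Zara, Aisha, Yuki, Theo, and Marcus → score 0.
Marcus: beats Zara, Yuki, and Mei; loses to Aisha and Theo → score 3.
Theo has the best pairwise record.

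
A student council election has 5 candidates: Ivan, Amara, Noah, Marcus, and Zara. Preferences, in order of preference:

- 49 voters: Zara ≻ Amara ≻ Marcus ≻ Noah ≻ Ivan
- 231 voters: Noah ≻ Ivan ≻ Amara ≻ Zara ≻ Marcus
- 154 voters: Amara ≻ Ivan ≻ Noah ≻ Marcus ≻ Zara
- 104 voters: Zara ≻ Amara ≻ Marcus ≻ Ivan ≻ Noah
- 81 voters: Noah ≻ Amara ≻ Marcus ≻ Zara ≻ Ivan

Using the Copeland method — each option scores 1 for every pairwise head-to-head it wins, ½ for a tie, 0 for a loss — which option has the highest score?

Noah

Ivan: beats Marcus and Zara; loses to Amara and Noah → score 2.
Amara: beats Ivan, Marcus, and Zara; loses to Noah → score 3.
Noah: beats Ivan, Amara, Marcus, and Zara → score 4.
Marcus: loses to Ivan, Amara, Noah, and Zara → score 0.
Zara: beats Marcus; loses to Ivan, Amara, and Noah → score 1.
Noah has the best pairwise record.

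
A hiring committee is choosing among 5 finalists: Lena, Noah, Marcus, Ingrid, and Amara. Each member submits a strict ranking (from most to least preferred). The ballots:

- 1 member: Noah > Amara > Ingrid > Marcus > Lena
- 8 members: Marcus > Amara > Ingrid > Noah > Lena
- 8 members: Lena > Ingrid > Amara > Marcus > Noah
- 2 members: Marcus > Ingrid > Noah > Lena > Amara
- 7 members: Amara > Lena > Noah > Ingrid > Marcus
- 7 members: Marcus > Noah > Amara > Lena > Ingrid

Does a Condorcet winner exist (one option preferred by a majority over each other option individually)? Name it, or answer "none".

Marcus

Marcus vs Lena: 18–15 for Marcus.
Marcus vs Noah: 25–8 for Marcus.
Marcus vs Ingrid: 17–16 for Marcus.
Marcus vs Amara: 17–16 for Marcus.
Marcus beats every other option head-to-head.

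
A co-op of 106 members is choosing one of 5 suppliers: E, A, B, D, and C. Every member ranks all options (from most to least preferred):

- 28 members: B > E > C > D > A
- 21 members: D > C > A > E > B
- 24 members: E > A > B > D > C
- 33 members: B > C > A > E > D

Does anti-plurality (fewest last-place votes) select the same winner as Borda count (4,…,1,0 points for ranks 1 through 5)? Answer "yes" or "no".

Anti-plurality — last-place votes: E 0, A 28, B 21, D 33, C 24. Winner: E.
Borda — scores: E 234, A 180, B 292, D 136, C 218. Winner: B.
The two methods disagree.

no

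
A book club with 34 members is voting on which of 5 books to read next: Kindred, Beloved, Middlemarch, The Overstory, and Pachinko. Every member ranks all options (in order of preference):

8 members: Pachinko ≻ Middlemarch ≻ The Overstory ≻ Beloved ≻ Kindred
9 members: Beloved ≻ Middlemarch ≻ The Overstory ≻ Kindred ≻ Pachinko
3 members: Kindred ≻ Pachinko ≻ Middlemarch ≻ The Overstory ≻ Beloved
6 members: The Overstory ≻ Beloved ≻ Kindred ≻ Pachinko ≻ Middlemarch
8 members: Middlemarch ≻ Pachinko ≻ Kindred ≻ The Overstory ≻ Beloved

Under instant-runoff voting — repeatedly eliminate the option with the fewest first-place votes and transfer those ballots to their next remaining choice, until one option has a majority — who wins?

Round 1: Kindred 3, Beloved 9, Middlemarch 8, The Overstory 6, Pachinko 8. Eliminate Kindred.
Round 2: Beloved 9, Middlemarch 8, The Overstory 6, Pachinko 11. Eliminate The Overstory.
Round 3: Beloved 15, Middlemarch 8, Pachinko 11. Eliminate Middlemarch.
Round 4: Beloved 15, Pachinko 19. Pachinko has a majority.

Pachinko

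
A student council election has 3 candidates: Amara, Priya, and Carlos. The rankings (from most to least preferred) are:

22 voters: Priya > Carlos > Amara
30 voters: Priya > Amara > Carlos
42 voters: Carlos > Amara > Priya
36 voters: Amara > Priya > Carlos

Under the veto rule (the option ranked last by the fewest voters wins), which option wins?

Amara

Last-place votes: Amara 22, Priya 42, Carlos 66.
Amara is ranked last by the fewest voters, so Amara wins.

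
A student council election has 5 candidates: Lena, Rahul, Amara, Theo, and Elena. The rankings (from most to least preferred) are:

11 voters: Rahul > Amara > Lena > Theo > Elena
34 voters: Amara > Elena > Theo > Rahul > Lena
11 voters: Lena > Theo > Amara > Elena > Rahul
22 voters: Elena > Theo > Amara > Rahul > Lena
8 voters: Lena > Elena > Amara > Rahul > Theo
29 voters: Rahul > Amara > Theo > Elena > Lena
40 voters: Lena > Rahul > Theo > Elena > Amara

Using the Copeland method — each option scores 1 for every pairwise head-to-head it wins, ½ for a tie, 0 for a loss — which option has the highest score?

Lena: loses to Rahul, Amara, Theo, and Elena → score 0.
Rahul: beats Lena, Amara, Theo, and Elena → score 4.
Amara: beats Lena, Theo, and Elena; loses to Rahul → score 3.
Theo: beats Lena and Elena; loses to Rahul and Amara → score 2.
Elena: beats Lena; loses to Rahul, Amara, and Theo → score 1.
Rahul has the best pairwise record.

Rahul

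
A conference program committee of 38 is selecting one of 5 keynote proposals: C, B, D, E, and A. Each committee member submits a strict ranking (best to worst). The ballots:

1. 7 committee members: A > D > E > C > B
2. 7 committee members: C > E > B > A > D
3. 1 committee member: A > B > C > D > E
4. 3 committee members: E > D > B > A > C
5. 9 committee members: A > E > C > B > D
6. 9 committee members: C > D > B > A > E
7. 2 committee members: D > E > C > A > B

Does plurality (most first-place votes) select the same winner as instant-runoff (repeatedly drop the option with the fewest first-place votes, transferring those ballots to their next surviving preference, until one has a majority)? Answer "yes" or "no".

yes

Plurality — first-place votes: C 16, B 0, D 2, E 3, A 17. Winner: A.
Instant-runoff — R1 C 16, B 0, D 2, E 3, A 17 (B out); R2 C 16, D 2, E 3, A 17 (D out); R3 C 16, E 5, A 17 (E out); R4 C 18, A 20 (A winner). Winner: A.
The two methods agree.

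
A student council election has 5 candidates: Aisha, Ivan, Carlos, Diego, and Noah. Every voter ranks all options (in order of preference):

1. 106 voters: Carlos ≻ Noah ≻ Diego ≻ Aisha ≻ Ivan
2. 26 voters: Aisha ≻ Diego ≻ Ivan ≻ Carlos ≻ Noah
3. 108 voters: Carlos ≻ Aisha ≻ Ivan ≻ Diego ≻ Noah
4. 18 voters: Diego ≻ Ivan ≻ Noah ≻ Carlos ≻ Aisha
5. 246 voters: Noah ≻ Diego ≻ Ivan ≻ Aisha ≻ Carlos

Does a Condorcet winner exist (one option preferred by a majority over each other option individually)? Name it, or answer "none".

Noah

Noah vs Aisha: 370–134 for Noah.
Noah vs Ivan: 352–152 for Noah.
Noah vs Carlos: 264–240 for Noah.
Noah vs Diego: 352–152 for Noah.
Noah beats every other option head-to-head.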